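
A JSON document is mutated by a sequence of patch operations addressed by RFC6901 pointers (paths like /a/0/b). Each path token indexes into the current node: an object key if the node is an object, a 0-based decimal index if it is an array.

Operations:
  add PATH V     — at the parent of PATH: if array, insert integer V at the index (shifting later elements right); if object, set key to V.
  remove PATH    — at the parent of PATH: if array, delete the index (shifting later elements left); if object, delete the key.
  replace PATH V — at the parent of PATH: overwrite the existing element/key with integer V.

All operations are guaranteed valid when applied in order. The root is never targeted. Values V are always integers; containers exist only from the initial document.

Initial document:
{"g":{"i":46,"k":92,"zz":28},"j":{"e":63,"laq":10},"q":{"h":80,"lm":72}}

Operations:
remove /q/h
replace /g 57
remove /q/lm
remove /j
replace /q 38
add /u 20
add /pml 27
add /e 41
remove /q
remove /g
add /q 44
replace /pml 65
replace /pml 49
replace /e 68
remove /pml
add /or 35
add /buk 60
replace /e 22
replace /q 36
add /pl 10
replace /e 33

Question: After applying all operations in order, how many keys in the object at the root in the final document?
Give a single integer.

After op 1 (remove /q/h): {"g":{"i":46,"k":92,"zz":28},"j":{"e":63,"laq":10},"q":{"lm":72}}
After op 2 (replace /g 57): {"g":57,"j":{"e":63,"laq":10},"q":{"lm":72}}
After op 3 (remove /q/lm): {"g":57,"j":{"e":63,"laq":10},"q":{}}
After op 4 (remove /j): {"g":57,"q":{}}
After op 5 (replace /q 38): {"g":57,"q":38}
After op 6 (add /u 20): {"g":57,"q":38,"u":20}
After op 7 (add /pml 27): {"g":57,"pml":27,"q":38,"u":20}
After op 8 (add /e 41): {"e":41,"g":57,"pml":27,"q":38,"u":20}
After op 9 (remove /q): {"e":41,"g":57,"pml":27,"u":20}
After op 10 (remove /g): {"e":41,"pml":27,"u":20}
After op 11 (add /q 44): {"e":41,"pml":27,"q":44,"u":20}
After op 12 (replace /pml 65): {"e":41,"pml":65,"q":44,"u":20}
After op 13 (replace /pml 49): {"e":41,"pml":49,"q":44,"u":20}
After op 14 (replace /e 68): {"e":68,"pml":49,"q":44,"u":20}
After op 15 (remove /pml): {"e":68,"q":44,"u":20}
After op 16 (add /or 35): {"e":68,"or":35,"q":44,"u":20}
After op 17 (add /buk 60): {"buk":60,"e":68,"or":35,"q":44,"u":20}
After op 18 (replace /e 22): {"buk":60,"e":22,"or":35,"q":44,"u":20}
After op 19 (replace /q 36): {"buk":60,"e":22,"or":35,"q":36,"u":20}
After op 20 (add /pl 10): {"buk":60,"e":22,"or":35,"pl":10,"q":36,"u":20}
After op 21 (replace /e 33): {"buk":60,"e":33,"or":35,"pl":10,"q":36,"u":20}
Size at the root: 6

Answer: 6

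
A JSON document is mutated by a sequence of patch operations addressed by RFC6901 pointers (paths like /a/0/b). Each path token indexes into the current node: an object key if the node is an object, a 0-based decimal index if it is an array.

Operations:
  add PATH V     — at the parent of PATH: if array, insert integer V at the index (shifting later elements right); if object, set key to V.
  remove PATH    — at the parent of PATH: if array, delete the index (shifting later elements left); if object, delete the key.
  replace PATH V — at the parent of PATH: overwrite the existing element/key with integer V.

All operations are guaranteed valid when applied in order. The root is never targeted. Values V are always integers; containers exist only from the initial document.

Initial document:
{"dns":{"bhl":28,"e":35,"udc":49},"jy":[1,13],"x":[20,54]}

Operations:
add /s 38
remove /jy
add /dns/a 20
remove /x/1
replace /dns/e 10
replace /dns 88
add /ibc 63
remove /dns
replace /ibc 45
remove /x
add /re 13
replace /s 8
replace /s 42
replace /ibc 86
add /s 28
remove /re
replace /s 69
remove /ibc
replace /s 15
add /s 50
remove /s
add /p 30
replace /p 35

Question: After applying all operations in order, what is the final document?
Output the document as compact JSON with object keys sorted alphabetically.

After op 1 (add /s 38): {"dns":{"bhl":28,"e":35,"udc":49},"jy":[1,13],"s":38,"x":[20,54]}
After op 2 (remove /jy): {"dns":{"bhl":28,"e":35,"udc":49},"s":38,"x":[20,54]}
After op 3 (add /dns/a 20): {"dns":{"a":20,"bhl":28,"e":35,"udc":49},"s":38,"x":[20,54]}
After op 4 (remove /x/1): {"dns":{"a":20,"bhl":28,"e":35,"udc":49},"s":38,"x":[20]}
After op 5 (replace /dns/e 10): {"dns":{"a":20,"bhl":28,"e":10,"udc":49},"s":38,"x":[20]}
After op 6 (replace /dns 88): {"dns":88,"s":38,"x":[20]}
After op 7 (add /ibc 63): {"dns":88,"ibc":63,"s":38,"x":[20]}
After op 8 (remove /dns): {"ibc":63,"s":38,"x":[20]}
After op 9 (replace /ibc 45): {"ibc":45,"s":38,"x":[20]}
After op 10 (remove /x): {"ibc":45,"s":38}
After op 11 (add /re 13): {"ibc":45,"re":13,"s":38}
After op 12 (replace /s 8): {"ibc":45,"re":13,"s":8}
After op 13 (replace /s 42): {"ibc":45,"re":13,"s":42}
After op 14 (replace /ibc 86): {"ibc":86,"re":13,"s":42}
After op 15 (add /s 28): {"ibc":86,"re":13,"s":28}
After op 16 (remove /re): {"ibc":86,"s":28}
After op 17 (replace /s 69): {"ibc":86,"s":69}
After op 18 (remove /ibc): {"s":69}
After op 19 (replace /s 15): {"s":15}
After op 20 (add /s 50): {"s":50}
After op 21 (remove /s): {}
After op 22 (add /p 30): {"p":30}
After op 23 (replace /p 35): {"p":35}

Answer: {"p":35}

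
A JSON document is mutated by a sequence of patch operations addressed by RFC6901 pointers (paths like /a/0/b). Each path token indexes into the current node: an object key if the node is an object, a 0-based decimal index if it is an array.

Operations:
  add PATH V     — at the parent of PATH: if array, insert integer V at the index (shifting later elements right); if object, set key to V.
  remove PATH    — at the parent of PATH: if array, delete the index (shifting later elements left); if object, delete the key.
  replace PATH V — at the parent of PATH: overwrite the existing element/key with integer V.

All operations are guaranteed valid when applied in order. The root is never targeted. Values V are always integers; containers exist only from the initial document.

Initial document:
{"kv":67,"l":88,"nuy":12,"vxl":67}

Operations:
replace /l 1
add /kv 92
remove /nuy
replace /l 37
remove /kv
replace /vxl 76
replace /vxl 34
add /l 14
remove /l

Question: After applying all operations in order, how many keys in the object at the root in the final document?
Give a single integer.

After op 1 (replace /l 1): {"kv":67,"l":1,"nuy":12,"vxl":67}
After op 2 (add /kv 92): {"kv":92,"l":1,"nuy":12,"vxl":67}
After op 3 (remove /nuy): {"kv":92,"l":1,"vxl":67}
After op 4 (replace /l 37): {"kv":92,"l":37,"vxl":67}
After op 5 (remove /kv): {"l":37,"vxl":67}
After op 6 (replace /vxl 76): {"l":37,"vxl":76}
After op 7 (replace /vxl 34): {"l":37,"vxl":34}
After op 8 (add /l 14): {"l":14,"vxl":34}
After op 9 (remove /l): {"vxl":34}
Size at the root: 1

Answer: 1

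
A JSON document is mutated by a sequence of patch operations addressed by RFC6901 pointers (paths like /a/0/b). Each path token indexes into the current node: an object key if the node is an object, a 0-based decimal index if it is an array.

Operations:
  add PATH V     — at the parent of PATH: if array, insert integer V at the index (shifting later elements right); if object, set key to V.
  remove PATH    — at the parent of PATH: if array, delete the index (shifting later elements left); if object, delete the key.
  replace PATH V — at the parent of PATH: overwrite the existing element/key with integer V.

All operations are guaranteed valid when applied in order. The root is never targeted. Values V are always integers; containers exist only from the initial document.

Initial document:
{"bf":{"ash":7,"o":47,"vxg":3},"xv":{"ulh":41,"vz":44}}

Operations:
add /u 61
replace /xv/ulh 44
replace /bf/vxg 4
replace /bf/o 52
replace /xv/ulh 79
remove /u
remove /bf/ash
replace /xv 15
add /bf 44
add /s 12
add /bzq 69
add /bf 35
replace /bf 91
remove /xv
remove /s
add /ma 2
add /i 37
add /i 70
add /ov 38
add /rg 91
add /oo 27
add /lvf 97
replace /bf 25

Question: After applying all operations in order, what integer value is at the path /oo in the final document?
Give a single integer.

After op 1 (add /u 61): {"bf":{"ash":7,"o":47,"vxg":3},"u":61,"xv":{"ulh":41,"vz":44}}
After op 2 (replace /xv/ulh 44): {"bf":{"ash":7,"o":47,"vxg":3},"u":61,"xv":{"ulh":44,"vz":44}}
After op 3 (replace /bf/vxg 4): {"bf":{"ash":7,"o":47,"vxg":4},"u":61,"xv":{"ulh":44,"vz":44}}
After op 4 (replace /bf/o 52): {"bf":{"ash":7,"o":52,"vxg":4},"u":61,"xv":{"ulh":44,"vz":44}}
After op 5 (replace /xv/ulh 79): {"bf":{"ash":7,"o":52,"vxg":4},"u":61,"xv":{"ulh":79,"vz":44}}
After op 6 (remove /u): {"bf":{"ash":7,"o":52,"vxg":4},"xv":{"ulh":79,"vz":44}}
After op 7 (remove /bf/ash): {"bf":{"o":52,"vxg":4},"xv":{"ulh":79,"vz":44}}
After op 8 (replace /xv 15): {"bf":{"o":52,"vxg":4},"xv":15}
After op 9 (add /bf 44): {"bf":44,"xv":15}
After op 10 (add /s 12): {"bf":44,"s":12,"xv":15}
After op 11 (add /bzq 69): {"bf":44,"bzq":69,"s":12,"xv":15}
After op 12 (add /bf 35): {"bf":35,"bzq":69,"s":12,"xv":15}
After op 13 (replace /bf 91): {"bf":91,"bzq":69,"s":12,"xv":15}
After op 14 (remove /xv): {"bf":91,"bzq":69,"s":12}
After op 15 (remove /s): {"bf":91,"bzq":69}
After op 16 (add /ma 2): {"bf":91,"bzq":69,"ma":2}
After op 17 (add /i 37): {"bf":91,"bzq":69,"i":37,"ma":2}
After op 18 (add /i 70): {"bf":91,"bzq":69,"i":70,"ma":2}
After op 19 (add /ov 38): {"bf":91,"bzq":69,"i":70,"ma":2,"ov":38}
After op 20 (add /rg 91): {"bf":91,"bzq":69,"i":70,"ma":2,"ov":38,"rg":91}
After op 21 (add /oo 27): {"bf":91,"bzq":69,"i":70,"ma":2,"oo":27,"ov":38,"rg":91}
After op 22 (add /lvf 97): {"bf":91,"bzq":69,"i":70,"lvf":97,"ma":2,"oo":27,"ov":38,"rg":91}
After op 23 (replace /bf 25): {"bf":25,"bzq":69,"i":70,"lvf":97,"ma":2,"oo":27,"ov":38,"rg":91}
Value at /oo: 27

Answer: 27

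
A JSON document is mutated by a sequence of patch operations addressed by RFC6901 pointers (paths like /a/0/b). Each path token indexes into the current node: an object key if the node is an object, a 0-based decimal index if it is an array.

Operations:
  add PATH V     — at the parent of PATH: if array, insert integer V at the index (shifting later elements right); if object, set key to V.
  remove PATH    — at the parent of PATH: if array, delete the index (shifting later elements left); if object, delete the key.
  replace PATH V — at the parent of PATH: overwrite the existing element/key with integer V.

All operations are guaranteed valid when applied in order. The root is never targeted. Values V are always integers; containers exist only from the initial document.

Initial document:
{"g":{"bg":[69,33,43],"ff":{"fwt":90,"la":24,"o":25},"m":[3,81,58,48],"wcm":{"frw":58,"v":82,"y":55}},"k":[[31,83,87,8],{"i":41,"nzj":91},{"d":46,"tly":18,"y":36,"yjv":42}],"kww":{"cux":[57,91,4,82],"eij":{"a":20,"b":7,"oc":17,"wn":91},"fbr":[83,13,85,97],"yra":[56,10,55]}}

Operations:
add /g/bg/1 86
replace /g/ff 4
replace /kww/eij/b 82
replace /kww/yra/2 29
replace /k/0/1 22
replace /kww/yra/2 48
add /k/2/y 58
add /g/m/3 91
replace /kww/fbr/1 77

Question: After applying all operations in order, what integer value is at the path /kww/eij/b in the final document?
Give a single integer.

Answer: 82

Derivation:
After op 1 (add /g/bg/1 86): {"g":{"bg":[69,86,33,43],"ff":{"fwt":90,"la":24,"o":25},"m":[3,81,58,48],"wcm":{"frw":58,"v":82,"y":55}},"k":[[31,83,87,8],{"i":41,"nzj":91},{"d":46,"tly":18,"y":36,"yjv":42}],"kww":{"cux":[57,91,4,82],"eij":{"a":20,"b":7,"oc":17,"wn":91},"fbr":[83,13,85,97],"yra":[56,10,55]}}
After op 2 (replace /g/ff 4): {"g":{"bg":[69,86,33,43],"ff":4,"m":[3,81,58,48],"wcm":{"frw":58,"v":82,"y":55}},"k":[[31,83,87,8],{"i":41,"nzj":91},{"d":46,"tly":18,"y":36,"yjv":42}],"kww":{"cux":[57,91,4,82],"eij":{"a":20,"b":7,"oc":17,"wn":91},"fbr":[83,13,85,97],"yra":[56,10,55]}}
After op 3 (replace /kww/eij/b 82): {"g":{"bg":[69,86,33,43],"ff":4,"m":[3,81,58,48],"wcm":{"frw":58,"v":82,"y":55}},"k":[[31,83,87,8],{"i":41,"nzj":91},{"d":46,"tly":18,"y":36,"yjv":42}],"kww":{"cux":[57,91,4,82],"eij":{"a":20,"b":82,"oc":17,"wn":91},"fbr":[83,13,85,97],"yra":[56,10,55]}}
After op 4 (replace /kww/yra/2 29): {"g":{"bg":[69,86,33,43],"ff":4,"m":[3,81,58,48],"wcm":{"frw":58,"v":82,"y":55}},"k":[[31,83,87,8],{"i":41,"nzj":91},{"d":46,"tly":18,"y":36,"yjv":42}],"kww":{"cux":[57,91,4,82],"eij":{"a":20,"b":82,"oc":17,"wn":91},"fbr":[83,13,85,97],"yra":[56,10,29]}}
After op 5 (replace /k/0/1 22): {"g":{"bg":[69,86,33,43],"ff":4,"m":[3,81,58,48],"wcm":{"frw":58,"v":82,"y":55}},"k":[[31,22,87,8],{"i":41,"nzj":91},{"d":46,"tly":18,"y":36,"yjv":42}],"kww":{"cux":[57,91,4,82],"eij":{"a":20,"b":82,"oc":17,"wn":91},"fbr":[83,13,85,97],"yra":[56,10,29]}}
After op 6 (replace /kww/yra/2 48): {"g":{"bg":[69,86,33,43],"ff":4,"m":[3,81,58,48],"wcm":{"frw":58,"v":82,"y":55}},"k":[[31,22,87,8],{"i":41,"nzj":91},{"d":46,"tly":18,"y":36,"yjv":42}],"kww":{"cux":[57,91,4,82],"eij":{"a":20,"b":82,"oc":17,"wn":91},"fbr":[83,13,85,97],"yra":[56,10,48]}}
After op 7 (add /k/2/y 58): {"g":{"bg":[69,86,33,43],"ff":4,"m":[3,81,58,48],"wcm":{"frw":58,"v":82,"y":55}},"k":[[31,22,87,8],{"i":41,"nzj":91},{"d":46,"tly":18,"y":58,"yjv":42}],"kww":{"cux":[57,91,4,82],"eij":{"a":20,"b":82,"oc":17,"wn":91},"fbr":[83,13,85,97],"yra":[56,10,48]}}
After op 8 (add /g/m/3 91): {"g":{"bg":[69,86,33,43],"ff":4,"m":[3,81,58,91,48],"wcm":{"frw":58,"v":82,"y":55}},"k":[[31,22,87,8],{"i":41,"nzj":91},{"d":46,"tly":18,"y":58,"yjv":42}],"kww":{"cux":[57,91,4,82],"eij":{"a":20,"b":82,"oc":17,"wn":91},"fbr":[83,13,85,97],"yra":[56,10,48]}}
After op 9 (replace /kww/fbr/1 77): {"g":{"bg":[69,86,33,43],"ff":4,"m":[3,81,58,91,48],"wcm":{"frw":58,"v":82,"y":55}},"k":[[31,22,87,8],{"i":41,"nzj":91},{"d":46,"tly":18,"y":58,"yjv":42}],"kww":{"cux":[57,91,4,82],"eij":{"a":20,"b":82,"oc":17,"wn":91},"fbr":[83,77,85,97],"yra":[56,10,48]}}
Value at /kww/eij/b: 82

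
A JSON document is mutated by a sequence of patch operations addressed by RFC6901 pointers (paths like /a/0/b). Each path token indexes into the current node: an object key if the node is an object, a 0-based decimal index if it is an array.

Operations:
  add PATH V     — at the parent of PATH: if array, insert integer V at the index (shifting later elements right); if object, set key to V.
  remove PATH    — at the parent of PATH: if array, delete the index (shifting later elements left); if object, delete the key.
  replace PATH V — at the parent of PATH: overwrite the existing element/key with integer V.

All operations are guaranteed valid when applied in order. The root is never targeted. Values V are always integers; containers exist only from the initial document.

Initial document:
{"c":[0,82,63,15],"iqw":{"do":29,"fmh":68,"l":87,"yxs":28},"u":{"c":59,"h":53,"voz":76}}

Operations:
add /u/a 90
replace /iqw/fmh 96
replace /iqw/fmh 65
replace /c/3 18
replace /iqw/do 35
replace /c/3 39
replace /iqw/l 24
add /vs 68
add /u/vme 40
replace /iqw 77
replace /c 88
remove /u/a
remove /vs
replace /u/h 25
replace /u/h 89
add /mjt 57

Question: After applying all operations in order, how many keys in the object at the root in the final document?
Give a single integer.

Answer: 4

Derivation:
After op 1 (add /u/a 90): {"c":[0,82,63,15],"iqw":{"do":29,"fmh":68,"l":87,"yxs":28},"u":{"a":90,"c":59,"h":53,"voz":76}}
After op 2 (replace /iqw/fmh 96): {"c":[0,82,63,15],"iqw":{"do":29,"fmh":96,"l":87,"yxs":28},"u":{"a":90,"c":59,"h":53,"voz":76}}
After op 3 (replace /iqw/fmh 65): {"c":[0,82,63,15],"iqw":{"do":29,"fmh":65,"l":87,"yxs":28},"u":{"a":90,"c":59,"h":53,"voz":76}}
After op 4 (replace /c/3 18): {"c":[0,82,63,18],"iqw":{"do":29,"fmh":65,"l":87,"yxs":28},"u":{"a":90,"c":59,"h":53,"voz":76}}
After op 5 (replace /iqw/do 35): {"c":[0,82,63,18],"iqw":{"do":35,"fmh":65,"l":87,"yxs":28},"u":{"a":90,"c":59,"h":53,"voz":76}}
After op 6 (replace /c/3 39): {"c":[0,82,63,39],"iqw":{"do":35,"fmh":65,"l":87,"yxs":28},"u":{"a":90,"c":59,"h":53,"voz":76}}
After op 7 (replace /iqw/l 24): {"c":[0,82,63,39],"iqw":{"do":35,"fmh":65,"l":24,"yxs":28},"u":{"a":90,"c":59,"h":53,"voz":76}}
After op 8 (add /vs 68): {"c":[0,82,63,39],"iqw":{"do":35,"fmh":65,"l":24,"yxs":28},"u":{"a":90,"c":59,"h":53,"voz":76},"vs":68}
After op 9 (add /u/vme 40): {"c":[0,82,63,39],"iqw":{"do":35,"fmh":65,"l":24,"yxs":28},"u":{"a":90,"c":59,"h":53,"vme":40,"voz":76},"vs":68}
After op 10 (replace /iqw 77): {"c":[0,82,63,39],"iqw":77,"u":{"a":90,"c":59,"h":53,"vme":40,"voz":76},"vs":68}
After op 11 (replace /c 88): {"c":88,"iqw":77,"u":{"a":90,"c":59,"h":53,"vme":40,"voz":76},"vs":68}
After op 12 (remove /u/a): {"c":88,"iqw":77,"u":{"c":59,"h":53,"vme":40,"voz":76},"vs":68}
After op 13 (remove /vs): {"c":88,"iqw":77,"u":{"c":59,"h":53,"vme":40,"voz":76}}
After op 14 (replace /u/h 25): {"c":88,"iqw":77,"u":{"c":59,"h":25,"vme":40,"voz":76}}
After op 15 (replace /u/h 89): {"c":88,"iqw":77,"u":{"c":59,"h":89,"vme":40,"voz":76}}
After op 16 (add /mjt 57): {"c":88,"iqw":77,"mjt":57,"u":{"c":59,"h":89,"vme":40,"voz":76}}
Size at the root: 4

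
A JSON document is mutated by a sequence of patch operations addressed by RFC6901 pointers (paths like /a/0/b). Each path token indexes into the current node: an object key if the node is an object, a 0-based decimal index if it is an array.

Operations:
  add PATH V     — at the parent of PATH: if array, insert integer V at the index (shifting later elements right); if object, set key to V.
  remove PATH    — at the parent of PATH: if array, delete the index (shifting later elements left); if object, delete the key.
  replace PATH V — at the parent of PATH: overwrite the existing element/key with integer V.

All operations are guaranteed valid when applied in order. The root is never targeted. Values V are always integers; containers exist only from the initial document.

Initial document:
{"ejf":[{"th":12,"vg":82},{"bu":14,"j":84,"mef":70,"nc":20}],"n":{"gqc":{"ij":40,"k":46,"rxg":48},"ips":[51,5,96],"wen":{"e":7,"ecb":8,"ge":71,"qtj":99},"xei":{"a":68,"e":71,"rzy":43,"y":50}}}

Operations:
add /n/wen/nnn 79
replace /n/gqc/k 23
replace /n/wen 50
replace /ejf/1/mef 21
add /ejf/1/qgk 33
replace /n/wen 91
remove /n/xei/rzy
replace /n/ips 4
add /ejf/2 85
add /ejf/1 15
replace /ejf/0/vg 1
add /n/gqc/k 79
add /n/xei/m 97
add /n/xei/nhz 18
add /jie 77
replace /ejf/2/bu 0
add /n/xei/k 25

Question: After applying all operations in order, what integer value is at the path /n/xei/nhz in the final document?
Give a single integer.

After op 1 (add /n/wen/nnn 79): {"ejf":[{"th":12,"vg":82},{"bu":14,"j":84,"mef":70,"nc":20}],"n":{"gqc":{"ij":40,"k":46,"rxg":48},"ips":[51,5,96],"wen":{"e":7,"ecb":8,"ge":71,"nnn":79,"qtj":99},"xei":{"a":68,"e":71,"rzy":43,"y":50}}}
After op 2 (replace /n/gqc/k 23): {"ejf":[{"th":12,"vg":82},{"bu":14,"j":84,"mef":70,"nc":20}],"n":{"gqc":{"ij":40,"k":23,"rxg":48},"ips":[51,5,96],"wen":{"e":7,"ecb":8,"ge":71,"nnn":79,"qtj":99},"xei":{"a":68,"e":71,"rzy":43,"y":50}}}
After op 3 (replace /n/wen 50): {"ejf":[{"th":12,"vg":82},{"bu":14,"j":84,"mef":70,"nc":20}],"n":{"gqc":{"ij":40,"k":23,"rxg":48},"ips":[51,5,96],"wen":50,"xei":{"a":68,"e":71,"rzy":43,"y":50}}}
After op 4 (replace /ejf/1/mef 21): {"ejf":[{"th":12,"vg":82},{"bu":14,"j":84,"mef":21,"nc":20}],"n":{"gqc":{"ij":40,"k":23,"rxg":48},"ips":[51,5,96],"wen":50,"xei":{"a":68,"e":71,"rzy":43,"y":50}}}
After op 5 (add /ejf/1/qgk 33): {"ejf":[{"th":12,"vg":82},{"bu":14,"j":84,"mef":21,"nc":20,"qgk":33}],"n":{"gqc":{"ij":40,"k":23,"rxg":48},"ips":[51,5,96],"wen":50,"xei":{"a":68,"e":71,"rzy":43,"y":50}}}
After op 6 (replace /n/wen 91): {"ejf":[{"th":12,"vg":82},{"bu":14,"j":84,"mef":21,"nc":20,"qgk":33}],"n":{"gqc":{"ij":40,"k":23,"rxg":48},"ips":[51,5,96],"wen":91,"xei":{"a":68,"e":71,"rzy":43,"y":50}}}
After op 7 (remove /n/xei/rzy): {"ejf":[{"th":12,"vg":82},{"bu":14,"j":84,"mef":21,"nc":20,"qgk":33}],"n":{"gqc":{"ij":40,"k":23,"rxg":48},"ips":[51,5,96],"wen":91,"xei":{"a":68,"e":71,"y":50}}}
After op 8 (replace /n/ips 4): {"ejf":[{"th":12,"vg":82},{"bu":14,"j":84,"mef":21,"nc":20,"qgk":33}],"n":{"gqc":{"ij":40,"k":23,"rxg":48},"ips":4,"wen":91,"xei":{"a":68,"e":71,"y":50}}}
After op 9 (add /ejf/2 85): {"ejf":[{"th":12,"vg":82},{"bu":14,"j":84,"mef":21,"nc":20,"qgk":33},85],"n":{"gqc":{"ij":40,"k":23,"rxg":48},"ips":4,"wen":91,"xei":{"a":68,"e":71,"y":50}}}
After op 10 (add /ejf/1 15): {"ejf":[{"th":12,"vg":82},15,{"bu":14,"j":84,"mef":21,"nc":20,"qgk":33},85],"n":{"gqc":{"ij":40,"k":23,"rxg":48},"ips":4,"wen":91,"xei":{"a":68,"e":71,"y":50}}}
After op 11 (replace /ejf/0/vg 1): {"ejf":[{"th":12,"vg":1},15,{"bu":14,"j":84,"mef":21,"nc":20,"qgk":33},85],"n":{"gqc":{"ij":40,"k":23,"rxg":48},"ips":4,"wen":91,"xei":{"a":68,"e":71,"y":50}}}
After op 12 (add /n/gqc/k 79): {"ejf":[{"th":12,"vg":1},15,{"bu":14,"j":84,"mef":21,"nc":20,"qgk":33},85],"n":{"gqc":{"ij":40,"k":79,"rxg":48},"ips":4,"wen":91,"xei":{"a":68,"e":71,"y":50}}}
After op 13 (add /n/xei/m 97): {"ejf":[{"th":12,"vg":1},15,{"bu":14,"j":84,"mef":21,"nc":20,"qgk":33},85],"n":{"gqc":{"ij":40,"k":79,"rxg":48},"ips":4,"wen":91,"xei":{"a":68,"e":71,"m":97,"y":50}}}
After op 14 (add /n/xei/nhz 18): {"ejf":[{"th":12,"vg":1},15,{"bu":14,"j":84,"mef":21,"nc":20,"qgk":33},85],"n":{"gqc":{"ij":40,"k":79,"rxg":48},"ips":4,"wen":91,"xei":{"a":68,"e":71,"m":97,"nhz":18,"y":50}}}
After op 15 (add /jie 77): {"ejf":[{"th":12,"vg":1},15,{"bu":14,"j":84,"mef":21,"nc":20,"qgk":33},85],"jie":77,"n":{"gqc":{"ij":40,"k":79,"rxg":48},"ips":4,"wen":91,"xei":{"a":68,"e":71,"m":97,"nhz":18,"y":50}}}
After op 16 (replace /ejf/2/bu 0): {"ejf":[{"th":12,"vg":1},15,{"bu":0,"j":84,"mef":21,"nc":20,"qgk":33},85],"jie":77,"n":{"gqc":{"ij":40,"k":79,"rxg":48},"ips":4,"wen":91,"xei":{"a":68,"e":71,"m":97,"nhz":18,"y":50}}}
After op 17 (add /n/xei/k 25): {"ejf":[{"th":12,"vg":1},15,{"bu":0,"j":84,"mef":21,"nc":20,"qgk":33},85],"jie":77,"n":{"gqc":{"ij":40,"k":79,"rxg":48},"ips":4,"wen":91,"xei":{"a":68,"e":71,"k":25,"m":97,"nhz":18,"y":50}}}
Value at /n/xei/nhz: 18

Answer: 18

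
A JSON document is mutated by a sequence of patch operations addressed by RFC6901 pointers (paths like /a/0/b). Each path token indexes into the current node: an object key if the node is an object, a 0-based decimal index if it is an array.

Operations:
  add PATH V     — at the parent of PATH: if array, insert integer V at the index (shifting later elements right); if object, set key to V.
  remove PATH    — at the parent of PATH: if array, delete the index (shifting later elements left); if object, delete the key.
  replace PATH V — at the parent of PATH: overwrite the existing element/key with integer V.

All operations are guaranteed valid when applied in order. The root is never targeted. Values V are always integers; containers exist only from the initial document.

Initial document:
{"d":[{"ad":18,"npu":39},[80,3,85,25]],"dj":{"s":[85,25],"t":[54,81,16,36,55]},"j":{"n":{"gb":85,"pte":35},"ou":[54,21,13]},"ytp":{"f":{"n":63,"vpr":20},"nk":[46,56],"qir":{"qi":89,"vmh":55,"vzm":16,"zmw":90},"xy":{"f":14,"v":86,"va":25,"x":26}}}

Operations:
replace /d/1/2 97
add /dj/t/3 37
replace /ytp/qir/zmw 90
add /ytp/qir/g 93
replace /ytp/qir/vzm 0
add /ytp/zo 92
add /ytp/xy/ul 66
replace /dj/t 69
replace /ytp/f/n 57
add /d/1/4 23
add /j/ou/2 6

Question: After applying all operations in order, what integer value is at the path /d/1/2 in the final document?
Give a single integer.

After op 1 (replace /d/1/2 97): {"d":[{"ad":18,"npu":39},[80,3,97,25]],"dj":{"s":[85,25],"t":[54,81,16,36,55]},"j":{"n":{"gb":85,"pte":35},"ou":[54,21,13]},"ytp":{"f":{"n":63,"vpr":20},"nk":[46,56],"qir":{"qi":89,"vmh":55,"vzm":16,"zmw":90},"xy":{"f":14,"v":86,"va":25,"x":26}}}
After op 2 (add /dj/t/3 37): {"d":[{"ad":18,"npu":39},[80,3,97,25]],"dj":{"s":[85,25],"t":[54,81,16,37,36,55]},"j":{"n":{"gb":85,"pte":35},"ou":[54,21,13]},"ytp":{"f":{"n":63,"vpr":20},"nk":[46,56],"qir":{"qi":89,"vmh":55,"vzm":16,"zmw":90},"xy":{"f":14,"v":86,"va":25,"x":26}}}
After op 3 (replace /ytp/qir/zmw 90): {"d":[{"ad":18,"npu":39},[80,3,97,25]],"dj":{"s":[85,25],"t":[54,81,16,37,36,55]},"j":{"n":{"gb":85,"pte":35},"ou":[54,21,13]},"ytp":{"f":{"n":63,"vpr":20},"nk":[46,56],"qir":{"qi":89,"vmh":55,"vzm":16,"zmw":90},"xy":{"f":14,"v":86,"va":25,"x":26}}}
After op 4 (add /ytp/qir/g 93): {"d":[{"ad":18,"npu":39},[80,3,97,25]],"dj":{"s":[85,25],"t":[54,81,16,37,36,55]},"j":{"n":{"gb":85,"pte":35},"ou":[54,21,13]},"ytp":{"f":{"n":63,"vpr":20},"nk":[46,56],"qir":{"g":93,"qi":89,"vmh":55,"vzm":16,"zmw":90},"xy":{"f":14,"v":86,"va":25,"x":26}}}
After op 5 (replace /ytp/qir/vzm 0): {"d":[{"ad":18,"npu":39},[80,3,97,25]],"dj":{"s":[85,25],"t":[54,81,16,37,36,55]},"j":{"n":{"gb":85,"pte":35},"ou":[54,21,13]},"ytp":{"f":{"n":63,"vpr":20},"nk":[46,56],"qir":{"g":93,"qi":89,"vmh":55,"vzm":0,"zmw":90},"xy":{"f":14,"v":86,"va":25,"x":26}}}
After op 6 (add /ytp/zo 92): {"d":[{"ad":18,"npu":39},[80,3,97,25]],"dj":{"s":[85,25],"t":[54,81,16,37,36,55]},"j":{"n":{"gb":85,"pte":35},"ou":[54,21,13]},"ytp":{"f":{"n":63,"vpr":20},"nk":[46,56],"qir":{"g":93,"qi":89,"vmh":55,"vzm":0,"zmw":90},"xy":{"f":14,"v":86,"va":25,"x":26},"zo":92}}
After op 7 (add /ytp/xy/ul 66): {"d":[{"ad":18,"npu":39},[80,3,97,25]],"dj":{"s":[85,25],"t":[54,81,16,37,36,55]},"j":{"n":{"gb":85,"pte":35},"ou":[54,21,13]},"ytp":{"f":{"n":63,"vpr":20},"nk":[46,56],"qir":{"g":93,"qi":89,"vmh":55,"vzm":0,"zmw":90},"xy":{"f":14,"ul":66,"v":86,"va":25,"x":26},"zo":92}}
After op 8 (replace /dj/t 69): {"d":[{"ad":18,"npu":39},[80,3,97,25]],"dj":{"s":[85,25],"t":69},"j":{"n":{"gb":85,"pte":35},"ou":[54,21,13]},"ytp":{"f":{"n":63,"vpr":20},"nk":[46,56],"qir":{"g":93,"qi":89,"vmh":55,"vzm":0,"zmw":90},"xy":{"f":14,"ul":66,"v":86,"va":25,"x":26},"zo":92}}
After op 9 (replace /ytp/f/n 57): {"d":[{"ad":18,"npu":39},[80,3,97,25]],"dj":{"s":[85,25],"t":69},"j":{"n":{"gb":85,"pte":35},"ou":[54,21,13]},"ytp":{"f":{"n":57,"vpr":20},"nk":[46,56],"qir":{"g":93,"qi":89,"vmh":55,"vzm":0,"zmw":90},"xy":{"f":14,"ul":66,"v":86,"va":25,"x":26},"zo":92}}
After op 10 (add /d/1/4 23): {"d":[{"ad":18,"npu":39},[80,3,97,25,23]],"dj":{"s":[85,25],"t":69},"j":{"n":{"gb":85,"pte":35},"ou":[54,21,13]},"ytp":{"f":{"n":57,"vpr":20},"nk":[46,56],"qir":{"g":93,"qi":89,"vmh":55,"vzm":0,"zmw":90},"xy":{"f":14,"ul":66,"v":86,"va":25,"x":26},"zo":92}}
After op 11 (add /j/ou/2 6): {"d":[{"ad":18,"npu":39},[80,3,97,25,23]],"dj":{"s":[85,25],"t":69},"j":{"n":{"gb":85,"pte":35},"ou":[54,21,6,13]},"ytp":{"f":{"n":57,"vpr":20},"nk":[46,56],"qir":{"g":93,"qi":89,"vmh":55,"vzm":0,"zmw":90},"xy":{"f":14,"ul":66,"v":86,"va":25,"x":26},"zo":92}}
Value at /d/1/2: 97

Answer: 97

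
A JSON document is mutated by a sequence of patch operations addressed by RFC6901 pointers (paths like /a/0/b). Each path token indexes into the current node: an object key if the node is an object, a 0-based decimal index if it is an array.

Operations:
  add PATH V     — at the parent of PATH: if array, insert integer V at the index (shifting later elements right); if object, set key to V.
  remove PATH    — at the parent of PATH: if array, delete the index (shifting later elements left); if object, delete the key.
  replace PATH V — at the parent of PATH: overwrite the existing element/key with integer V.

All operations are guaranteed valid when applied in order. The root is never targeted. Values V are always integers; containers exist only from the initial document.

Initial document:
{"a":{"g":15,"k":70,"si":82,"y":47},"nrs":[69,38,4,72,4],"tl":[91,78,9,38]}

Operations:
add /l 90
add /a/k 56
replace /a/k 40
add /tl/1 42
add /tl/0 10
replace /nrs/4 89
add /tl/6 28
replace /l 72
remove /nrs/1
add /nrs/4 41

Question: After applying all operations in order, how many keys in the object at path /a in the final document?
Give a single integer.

After op 1 (add /l 90): {"a":{"g":15,"k":70,"si":82,"y":47},"l":90,"nrs":[69,38,4,72,4],"tl":[91,78,9,38]}
After op 2 (add /a/k 56): {"a":{"g":15,"k":56,"si":82,"y":47},"l":90,"nrs":[69,38,4,72,4],"tl":[91,78,9,38]}
After op 3 (replace /a/k 40): {"a":{"g":15,"k":40,"si":82,"y":47},"l":90,"nrs":[69,38,4,72,4],"tl":[91,78,9,38]}
After op 4 (add /tl/1 42): {"a":{"g":15,"k":40,"si":82,"y":47},"l":90,"nrs":[69,38,4,72,4],"tl":[91,42,78,9,38]}
After op 5 (add /tl/0 10): {"a":{"g":15,"k":40,"si":82,"y":47},"l":90,"nrs":[69,38,4,72,4],"tl":[10,91,42,78,9,38]}
After op 6 (replace /nrs/4 89): {"a":{"g":15,"k":40,"si":82,"y":47},"l":90,"nrs":[69,38,4,72,89],"tl":[10,91,42,78,9,38]}
After op 7 (add /tl/6 28): {"a":{"g":15,"k":40,"si":82,"y":47},"l":90,"nrs":[69,38,4,72,89],"tl":[10,91,42,78,9,38,28]}
After op 8 (replace /l 72): {"a":{"g":15,"k":40,"si":82,"y":47},"l":72,"nrs":[69,38,4,72,89],"tl":[10,91,42,78,9,38,28]}
After op 9 (remove /nrs/1): {"a":{"g":15,"k":40,"si":82,"y":47},"l":72,"nrs":[69,4,72,89],"tl":[10,91,42,78,9,38,28]}
After op 10 (add /nrs/4 41): {"a":{"g":15,"k":40,"si":82,"y":47},"l":72,"nrs":[69,4,72,89,41],"tl":[10,91,42,78,9,38,28]}
Size at path /a: 4

Answer: 4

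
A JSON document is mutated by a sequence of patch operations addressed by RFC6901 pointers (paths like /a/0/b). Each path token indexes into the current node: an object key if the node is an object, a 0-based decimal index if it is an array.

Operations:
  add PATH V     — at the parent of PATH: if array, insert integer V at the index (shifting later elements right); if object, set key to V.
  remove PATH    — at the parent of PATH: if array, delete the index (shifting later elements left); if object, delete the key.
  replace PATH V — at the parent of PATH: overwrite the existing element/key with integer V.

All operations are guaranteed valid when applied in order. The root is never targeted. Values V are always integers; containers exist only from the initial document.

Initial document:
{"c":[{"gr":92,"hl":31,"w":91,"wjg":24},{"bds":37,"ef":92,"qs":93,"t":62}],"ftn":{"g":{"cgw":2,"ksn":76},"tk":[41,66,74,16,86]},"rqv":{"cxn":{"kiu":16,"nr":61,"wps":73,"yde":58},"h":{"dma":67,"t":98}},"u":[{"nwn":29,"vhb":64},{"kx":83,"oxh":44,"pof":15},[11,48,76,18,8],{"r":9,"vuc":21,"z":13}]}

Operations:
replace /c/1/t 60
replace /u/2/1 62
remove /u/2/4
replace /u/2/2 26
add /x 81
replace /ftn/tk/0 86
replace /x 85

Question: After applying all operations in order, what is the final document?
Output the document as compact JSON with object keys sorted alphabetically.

Answer: {"c":[{"gr":92,"hl":31,"w":91,"wjg":24},{"bds":37,"ef":92,"qs":93,"t":60}],"ftn":{"g":{"cgw":2,"ksn":76},"tk":[86,66,74,16,86]},"rqv":{"cxn":{"kiu":16,"nr":61,"wps":73,"yde":58},"h":{"dma":67,"t":98}},"u":[{"nwn":29,"vhb":64},{"kx":83,"oxh":44,"pof":15},[11,62,26,18],{"r":9,"vuc":21,"z":13}],"x":85}

Derivation:
After op 1 (replace /c/1/t 60): {"c":[{"gr":92,"hl":31,"w":91,"wjg":24},{"bds":37,"ef":92,"qs":93,"t":60}],"ftn":{"g":{"cgw":2,"ksn":76},"tk":[41,66,74,16,86]},"rqv":{"cxn":{"kiu":16,"nr":61,"wps":73,"yde":58},"h":{"dma":67,"t":98}},"u":[{"nwn":29,"vhb":64},{"kx":83,"oxh":44,"pof":15},[11,48,76,18,8],{"r":9,"vuc":21,"z":13}]}
After op 2 (replace /u/2/1 62): {"c":[{"gr":92,"hl":31,"w":91,"wjg":24},{"bds":37,"ef":92,"qs":93,"t":60}],"ftn":{"g":{"cgw":2,"ksn":76},"tk":[41,66,74,16,86]},"rqv":{"cxn":{"kiu":16,"nr":61,"wps":73,"yde":58},"h":{"dma":67,"t":98}},"u":[{"nwn":29,"vhb":64},{"kx":83,"oxh":44,"pof":15},[11,62,76,18,8],{"r":9,"vuc":21,"z":13}]}
After op 3 (remove /u/2/4): {"c":[{"gr":92,"hl":31,"w":91,"wjg":24},{"bds":37,"ef":92,"qs":93,"t":60}],"ftn":{"g":{"cgw":2,"ksn":76},"tk":[41,66,74,16,86]},"rqv":{"cxn":{"kiu":16,"nr":61,"wps":73,"yde":58},"h":{"dma":67,"t":98}},"u":[{"nwn":29,"vhb":64},{"kx":83,"oxh":44,"pof":15},[11,62,76,18],{"r":9,"vuc":21,"z":13}]}
After op 4 (replace /u/2/2 26): {"c":[{"gr":92,"hl":31,"w":91,"wjg":24},{"bds":37,"ef":92,"qs":93,"t":60}],"ftn":{"g":{"cgw":2,"ksn":76},"tk":[41,66,74,16,86]},"rqv":{"cxn":{"kiu":16,"nr":61,"wps":73,"yde":58},"h":{"dma":67,"t":98}},"u":[{"nwn":29,"vhb":64},{"kx":83,"oxh":44,"pof":15},[11,62,26,18],{"r":9,"vuc":21,"z":13}]}
After op 5 (add /x 81): {"c":[{"gr":92,"hl":31,"w":91,"wjg":24},{"bds":37,"ef":92,"qs":93,"t":60}],"ftn":{"g":{"cgw":2,"ksn":76},"tk":[41,66,74,16,86]},"rqv":{"cxn":{"kiu":16,"nr":61,"wps":73,"yde":58},"h":{"dma":67,"t":98}},"u":[{"nwn":29,"vhb":64},{"kx":83,"oxh":44,"pof":15},[11,62,26,18],{"r":9,"vuc":21,"z":13}],"x":81}
After op 6 (replace /ftn/tk/0 86): {"c":[{"gr":92,"hl":31,"w":91,"wjg":24},{"bds":37,"ef":92,"qs":93,"t":60}],"ftn":{"g":{"cgw":2,"ksn":76},"tk":[86,66,74,16,86]},"rqv":{"cxn":{"kiu":16,"nr":61,"wps":73,"yde":58},"h":{"dma":67,"t":98}},"u":[{"nwn":29,"vhb":64},{"kx":83,"oxh":44,"pof":15},[11,62,26,18],{"r":9,"vuc":21,"z":13}],"x":81}
After op 7 (replace /x 85): {"c":[{"gr":92,"hl":31,"w":91,"wjg":24},{"bds":37,"ef":92,"qs":93,"t":60}],"ftn":{"g":{"cgw":2,"ksn":76},"tk":[86,66,74,16,86]},"rqv":{"cxn":{"kiu":16,"nr":61,"wps":73,"yde":58},"h":{"dma":67,"t":98}},"u":[{"nwn":29,"vhb":64},{"kx":83,"oxh":44,"pof":15},[11,62,26,18],{"r":9,"vuc":21,"z":13}],"x":85}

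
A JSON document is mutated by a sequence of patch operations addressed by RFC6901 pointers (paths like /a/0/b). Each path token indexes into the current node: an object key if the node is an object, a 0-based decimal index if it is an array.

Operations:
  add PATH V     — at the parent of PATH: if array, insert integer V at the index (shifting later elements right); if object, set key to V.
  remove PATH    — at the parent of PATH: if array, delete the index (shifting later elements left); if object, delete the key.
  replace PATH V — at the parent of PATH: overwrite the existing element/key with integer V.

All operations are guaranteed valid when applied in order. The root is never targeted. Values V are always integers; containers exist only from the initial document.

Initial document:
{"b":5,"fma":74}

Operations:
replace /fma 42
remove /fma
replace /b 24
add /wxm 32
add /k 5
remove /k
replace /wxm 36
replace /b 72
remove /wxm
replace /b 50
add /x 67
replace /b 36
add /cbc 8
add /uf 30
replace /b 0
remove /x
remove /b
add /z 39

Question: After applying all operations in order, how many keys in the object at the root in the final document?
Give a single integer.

After op 1 (replace /fma 42): {"b":5,"fma":42}
After op 2 (remove /fma): {"b":5}
After op 3 (replace /b 24): {"b":24}
After op 4 (add /wxm 32): {"b":24,"wxm":32}
After op 5 (add /k 5): {"b":24,"k":5,"wxm":32}
After op 6 (remove /k): {"b":24,"wxm":32}
After op 7 (replace /wxm 36): {"b":24,"wxm":36}
After op 8 (replace /b 72): {"b":72,"wxm":36}
After op 9 (remove /wxm): {"b":72}
After op 10 (replace /b 50): {"b":50}
After op 11 (add /x 67): {"b":50,"x":67}
After op 12 (replace /b 36): {"b":36,"x":67}
After op 13 (add /cbc 8): {"b":36,"cbc":8,"x":67}
After op 14 (add /uf 30): {"b":36,"cbc":8,"uf":30,"x":67}
After op 15 (replace /b 0): {"b":0,"cbc":8,"uf":30,"x":67}
After op 16 (remove /x): {"b":0,"cbc":8,"uf":30}
After op 17 (remove /b): {"cbc":8,"uf":30}
After op 18 (add /z 39): {"cbc":8,"uf":30,"z":39}
Size at the root: 3

Answer: 3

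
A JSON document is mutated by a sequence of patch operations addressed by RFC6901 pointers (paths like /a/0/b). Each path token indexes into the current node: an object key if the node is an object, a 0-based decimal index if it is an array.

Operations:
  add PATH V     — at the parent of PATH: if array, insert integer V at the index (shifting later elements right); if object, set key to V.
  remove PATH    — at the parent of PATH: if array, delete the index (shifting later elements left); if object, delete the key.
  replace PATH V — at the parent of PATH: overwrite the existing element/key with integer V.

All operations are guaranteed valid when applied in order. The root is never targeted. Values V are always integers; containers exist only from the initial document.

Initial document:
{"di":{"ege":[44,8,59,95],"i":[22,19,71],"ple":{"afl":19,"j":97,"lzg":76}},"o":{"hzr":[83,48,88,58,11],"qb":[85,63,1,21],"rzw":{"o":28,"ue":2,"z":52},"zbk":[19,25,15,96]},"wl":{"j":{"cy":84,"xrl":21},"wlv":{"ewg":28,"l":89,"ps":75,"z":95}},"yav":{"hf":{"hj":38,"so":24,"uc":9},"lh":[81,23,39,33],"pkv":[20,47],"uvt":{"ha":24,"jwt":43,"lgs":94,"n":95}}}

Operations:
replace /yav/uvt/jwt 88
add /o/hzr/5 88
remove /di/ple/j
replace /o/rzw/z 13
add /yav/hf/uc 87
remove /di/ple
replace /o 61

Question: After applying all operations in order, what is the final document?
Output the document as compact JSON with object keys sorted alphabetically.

After op 1 (replace /yav/uvt/jwt 88): {"di":{"ege":[44,8,59,95],"i":[22,19,71],"ple":{"afl":19,"j":97,"lzg":76}},"o":{"hzr":[83,48,88,58,11],"qb":[85,63,1,21],"rzw":{"o":28,"ue":2,"z":52},"zbk":[19,25,15,96]},"wl":{"j":{"cy":84,"xrl":21},"wlv":{"ewg":28,"l":89,"ps":75,"z":95}},"yav":{"hf":{"hj":38,"so":24,"uc":9},"lh":[81,23,39,33],"pkv":[20,47],"uvt":{"ha":24,"jwt":88,"lgs":94,"n":95}}}
After op 2 (add /o/hzr/5 88): {"di":{"ege":[44,8,59,95],"i":[22,19,71],"ple":{"afl":19,"j":97,"lzg":76}},"o":{"hzr":[83,48,88,58,11,88],"qb":[85,63,1,21],"rzw":{"o":28,"ue":2,"z":52},"zbk":[19,25,15,96]},"wl":{"j":{"cy":84,"xrl":21},"wlv":{"ewg":28,"l":89,"ps":75,"z":95}},"yav":{"hf":{"hj":38,"so":24,"uc":9},"lh":[81,23,39,33],"pkv":[20,47],"uvt":{"ha":24,"jwt":88,"lgs":94,"n":95}}}
After op 3 (remove /di/ple/j): {"di":{"ege":[44,8,59,95],"i":[22,19,71],"ple":{"afl":19,"lzg":76}},"o":{"hzr":[83,48,88,58,11,88],"qb":[85,63,1,21],"rzw":{"o":28,"ue":2,"z":52},"zbk":[19,25,15,96]},"wl":{"j":{"cy":84,"xrl":21},"wlv":{"ewg":28,"l":89,"ps":75,"z":95}},"yav":{"hf":{"hj":38,"so":24,"uc":9},"lh":[81,23,39,33],"pkv":[20,47],"uvt":{"ha":24,"jwt":88,"lgs":94,"n":95}}}
After op 4 (replace /o/rzw/z 13): {"di":{"ege":[44,8,59,95],"i":[22,19,71],"ple":{"afl":19,"lzg":76}},"o":{"hzr":[83,48,88,58,11,88],"qb":[85,63,1,21],"rzw":{"o":28,"ue":2,"z":13},"zbk":[19,25,15,96]},"wl":{"j":{"cy":84,"xrl":21},"wlv":{"ewg":28,"l":89,"ps":75,"z":95}},"yav":{"hf":{"hj":38,"so":24,"uc":9},"lh":[81,23,39,33],"pkv":[20,47],"uvt":{"ha":24,"jwt":88,"lgs":94,"n":95}}}
After op 5 (add /yav/hf/uc 87): {"di":{"ege":[44,8,59,95],"i":[22,19,71],"ple":{"afl":19,"lzg":76}},"o":{"hzr":[83,48,88,58,11,88],"qb":[85,63,1,21],"rzw":{"o":28,"ue":2,"z":13},"zbk":[19,25,15,96]},"wl":{"j":{"cy":84,"xrl":21},"wlv":{"ewg":28,"l":89,"ps":75,"z":95}},"yav":{"hf":{"hj":38,"so":24,"uc":87},"lh":[81,23,39,33],"pkv":[20,47],"uvt":{"ha":24,"jwt":88,"lgs":94,"n":95}}}
After op 6 (remove /di/ple): {"di":{"ege":[44,8,59,95],"i":[22,19,71]},"o":{"hzr":[83,48,88,58,11,88],"qb":[85,63,1,21],"rzw":{"o":28,"ue":2,"z":13},"zbk":[19,25,15,96]},"wl":{"j":{"cy":84,"xrl":21},"wlv":{"ewg":28,"l":89,"ps":75,"z":95}},"yav":{"hf":{"hj":38,"so":24,"uc":87},"lh":[81,23,39,33],"pkv":[20,47],"uvt":{"ha":24,"jwt":88,"lgs":94,"n":95}}}
After op 7 (replace /o 61): {"di":{"ege":[44,8,59,95],"i":[22,19,71]},"o":61,"wl":{"j":{"cy":84,"xrl":21},"wlv":{"ewg":28,"l":89,"ps":75,"z":95}},"yav":{"hf":{"hj":38,"so":24,"uc":87},"lh":[81,23,39,33],"pkv":[20,47],"uvt":{"ha":24,"jwt":88,"lgs":94,"n":95}}}

Answer: {"di":{"ege":[44,8,59,95],"i":[22,19,71]},"o":61,"wl":{"j":{"cy":84,"xrl":21},"wlv":{"ewg":28,"l":89,"ps":75,"z":95}},"yav":{"hf":{"hj":38,"so":24,"uc":87},"lh":[81,23,39,33],"pkv":[20,47],"uvt":{"ha":24,"jwt":88,"lgs":94,"n":95}}}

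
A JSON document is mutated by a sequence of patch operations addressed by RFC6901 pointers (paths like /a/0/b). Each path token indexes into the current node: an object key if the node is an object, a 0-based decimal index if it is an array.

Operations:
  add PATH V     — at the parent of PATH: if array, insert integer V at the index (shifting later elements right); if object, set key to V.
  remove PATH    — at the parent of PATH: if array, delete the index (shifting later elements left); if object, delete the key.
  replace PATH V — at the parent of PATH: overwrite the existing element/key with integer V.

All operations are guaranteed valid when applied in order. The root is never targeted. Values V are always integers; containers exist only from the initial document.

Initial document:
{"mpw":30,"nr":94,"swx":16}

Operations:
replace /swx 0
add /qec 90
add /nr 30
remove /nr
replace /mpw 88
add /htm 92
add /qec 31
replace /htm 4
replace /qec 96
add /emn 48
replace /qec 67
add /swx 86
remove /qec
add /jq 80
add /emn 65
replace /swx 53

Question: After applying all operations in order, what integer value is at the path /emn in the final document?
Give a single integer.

Answer: 65

Derivation:
After op 1 (replace /swx 0): {"mpw":30,"nr":94,"swx":0}
After op 2 (add /qec 90): {"mpw":30,"nr":94,"qec":90,"swx":0}
After op 3 (add /nr 30): {"mpw":30,"nr":30,"qec":90,"swx":0}
After op 4 (remove /nr): {"mpw":30,"qec":90,"swx":0}
After op 5 (replace /mpw 88): {"mpw":88,"qec":90,"swx":0}
After op 6 (add /htm 92): {"htm":92,"mpw":88,"qec":90,"swx":0}
After op 7 (add /qec 31): {"htm":92,"mpw":88,"qec":31,"swx":0}
After op 8 (replace /htm 4): {"htm":4,"mpw":88,"qec":31,"swx":0}
After op 9 (replace /qec 96): {"htm":4,"mpw":88,"qec":96,"swx":0}
After op 10 (add /emn 48): {"emn":48,"htm":4,"mpw":88,"qec":96,"swx":0}
After op 11 (replace /qec 67): {"emn":48,"htm":4,"mpw":88,"qec":67,"swx":0}
After op 12 (add /swx 86): {"emn":48,"htm":4,"mpw":88,"qec":67,"swx":86}
After op 13 (remove /qec): {"emn":48,"htm":4,"mpw":88,"swx":86}
After op 14 (add /jq 80): {"emn":48,"htm":4,"jq":80,"mpw":88,"swx":86}
After op 15 (add /emn 65): {"emn":65,"htm":4,"jq":80,"mpw":88,"swx":86}
After op 16 (replace /swx 53): {"emn":65,"htm":4,"jq":80,"mpw":88,"swx":53}
Value at /emn: 65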